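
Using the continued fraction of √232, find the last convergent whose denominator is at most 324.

√232 = [15; 4, 3, 7, 3, 4, 30, …] (period length 6).
Convergents:
  p_0/q_0 = 15/1
  p_1/q_1 = 61/4
  p_2/q_2 = 198/13
  p_3/q_3 = 1447/95
  p_4/q_4 = 4539/298
  p_5/q_5 = 19603/1287
q_4 = 298 ≤ 324 < 1287 = q_5, so the answer is 4539/298.

4539/298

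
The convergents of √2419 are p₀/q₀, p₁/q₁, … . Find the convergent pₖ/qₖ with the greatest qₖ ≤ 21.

541/11

√2419 = [49; 5, 2, 5, 98, …] (period length 4).
Convergents:
  p_0/q_0 = 49/1
  p_1/q_1 = 246/5
  p_2/q_2 = 541/11
  p_3/q_3 = 2951/60
q_2 = 11 ≤ 21 < 60 = q_3, so the answer is 541/11.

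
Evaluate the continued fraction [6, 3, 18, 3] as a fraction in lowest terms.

1063/168

Using pₖ = aₖpₖ₋₁ + pₖ₋₂ and qₖ = aₖqₖ₋₁ + qₖ₋₂:
  k=0: a=6, p=6, q=1
  k=1: a=3, p=19, q=3
  k=2: a=18, p=348, q=55
  k=3: a=3, p=1063, q=168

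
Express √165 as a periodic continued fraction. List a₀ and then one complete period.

[12; 1, 5, 2, 5, 1, 24]

a₀ = ⌊√165⌋ = 12.
With m₀=0, d₀=1 and mₖ₊₁ = dₖaₖ − mₖ, dₖ₊₁ = (n − mₖ₊₁²)/dₖ, aₖ₊₁ = ⌊(a₀+mₖ₊₁)/dₖ₊₁⌋:
  k=1: m=12, d=21, a=1
  k=2: m=9, d=4, a=5
  k=3: m=11, d=11, a=2
  k=4: m=11, d=4, a=5
  k=5: m=9, d=21, a=1
  k=6: m=12, d=1, a=24
d=1 and a=2a₀=24 at k=6, so the next step gives (m, d) = (12, 21) again — its k=1 value — and the period has length 6.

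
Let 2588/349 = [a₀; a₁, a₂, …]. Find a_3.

2588 = 7·349 + 145   →  a_0 = 7
349 = 2·145 + 59   →  a_1 = 2
145 = 2·59 + 27   →  a_2 = 2
59 = 2·27 + 5   →  a_3 = 2

2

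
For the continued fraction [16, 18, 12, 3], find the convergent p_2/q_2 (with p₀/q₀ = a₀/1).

3484/217

Using pₖ = aₖpₖ₋₁ + pₖ₋₂, qₖ = aₖqₖ₋₁ + qₖ₋₂ (with p₋₁=1, p₋₂=0, q₋₁=0, q₋₂=1):
  k=0: a=16, p=16, q=1
  k=1: a=18, p=289, q=18
  k=2: a=12, p=3484, q=217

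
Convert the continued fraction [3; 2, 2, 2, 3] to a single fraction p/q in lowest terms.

140/41

Fold from the inside: start with 3/1.
  2 + 1/3 = 7/3
  2 + 3/7 = 17/7
  2 + 7/17 = 41/17
  3 + 17/41 = 140/41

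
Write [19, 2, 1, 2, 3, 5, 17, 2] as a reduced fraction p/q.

Fold from the inside: start with 2/1.
  17 + 1/2 = 35/2
  5 + 2/35 = 177/35
  3 + 35/177 = 566/177
  2 + 177/566 = 1309/566
  1 + 566/1309 = 1875/1309
  2 + 1309/1875 = 5059/1875
  19 + 1875/5059 = 97996/5059

97996/5059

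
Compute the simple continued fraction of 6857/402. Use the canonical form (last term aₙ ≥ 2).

6857 = 17·402 + 23
402 = 17·23 + 11
23 = 2·11 + 1
11 = 11·1 + 0  (stop)
So 6857/402 = [17; 17, 2, 11].

[17; 17, 2, 11]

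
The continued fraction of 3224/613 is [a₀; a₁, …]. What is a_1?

3224 = 5·613 + 159   →  a_0 = 5
613 = 3·159 + 136   →  a_1 = 3

3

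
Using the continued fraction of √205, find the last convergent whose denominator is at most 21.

√205 = [14; 3, 6, 1, 4, 1, 6, 3, 28, …] (period length 8).
Convergents:
  p_0/q_0 = 14/1
  p_1/q_1 = 43/3
  p_2/q_2 = 272/19
  p_3/q_3 = 315/22
q_2 = 19 ≤ 21 < 22 = q_3, so the answer is 272/19.

272/19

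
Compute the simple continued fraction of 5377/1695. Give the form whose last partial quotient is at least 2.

5377 = 3·1695 + 292
1695 = 5·292 + 235
292 = 1·235 + 57
235 = 4·57 + 7
57 = 8·7 + 1
7 = 7·1 + 0  (stop)
So 5377/1695 = [3; 5, 1, 4, 8, 7].

[3; 5, 1, 4, 8, 7]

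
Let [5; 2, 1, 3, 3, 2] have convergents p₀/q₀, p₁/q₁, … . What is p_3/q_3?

Using pₖ = aₖpₖ₋₁ + pₖ₋₂, qₖ = aₖqₖ₋₁ + qₖ₋₂ (with p₋₁=1, p₋₂=0, q₋₁=0, q₋₂=1):
  k=0: a=5, p=5, q=1
  k=1: a=2, p=11, q=2
  k=2: a=1, p=16, q=3
  k=3: a=3, p=59, q=11

59/11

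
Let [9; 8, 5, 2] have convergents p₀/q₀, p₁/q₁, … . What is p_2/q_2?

374/41

Using pₖ = aₖpₖ₋₁ + pₖ₋₂, qₖ = aₖqₖ₋₁ + qₖ₋₂ (with p₋₁=1, p₋₂=0, q₋₁=0, q₋₂=1):
  k=0: a=9, p=9, q=1
  k=1: a=8, p=73, q=8
  k=2: a=5, p=374, q=41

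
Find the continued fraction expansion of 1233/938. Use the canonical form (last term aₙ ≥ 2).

1233 = 1*938 + 295
938 = 3*295 + 53
295 = 5*53 + 30
53 = 1*30 + 23
30 = 1*23 + 7
23 = 3*7 + 2
7 = 3*2 + 1
2 = 2*1 + 0  (stop)
So 1233/938 = [1; 3, 5, 1, 1, 3, 3, 2].

[1; 3, 5, 1, 1, 3, 3, 2]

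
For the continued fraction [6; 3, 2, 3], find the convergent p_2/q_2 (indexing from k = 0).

44/7

Using pₖ = aₖpₖ₋₁ + pₖ₋₂, qₖ = aₖqₖ₋₁ + qₖ₋₂ (with p₋₁=1, p₋₂=0, q₋₁=0, q₋₂=1):
  k=0: a=6, p=6, q=1
  k=1: a=3, p=19, q=3
  k=2: a=2, p=44, q=7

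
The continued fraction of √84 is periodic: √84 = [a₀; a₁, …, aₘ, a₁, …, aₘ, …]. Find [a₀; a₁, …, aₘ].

a₀ = ⌊√84⌋ = 9.
With m₀=0, d₀=1 and mₖ₊₁ = dₖaₖ − mₖ, dₖ₊₁ = (n − mₖ₊₁²)/dₖ, aₖ₊₁ = ⌊(a₀+mₖ₊₁)/dₖ₊₁⌋:
  k=1: m=9, d=3, a=6
  k=2: m=9, d=1, a=18
d=1 and a=2a₀=18 at k=2, so the next step gives (m, d) = (9, 3) again — its k=1 value — and the period has length 2.

[9; 6, 18]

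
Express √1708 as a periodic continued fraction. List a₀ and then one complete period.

a₀ = ⌊√1708⌋ = 41.
With m₀=0, d₀=1 and mₖ₊₁ = dₖaₖ − mₖ, dₖ₊₁ = (n − mₖ₊₁²)/dₖ, aₖ₊₁ = ⌊(a₀+mₖ₊₁)/dₖ₊₁⌋:
  k=1: m=41, d=27, a=3
  k=2: m=40, d=4, a=20
  k=3: m=40, d=27, a=3
  k=4: m=41, d=1, a=82
d=1 and a=2a₀=82 at k=4, so the next step gives (m, d) = (41, 27) again — its k=1 value — and the period has length 4.

[41; 3, 20, 3, 82]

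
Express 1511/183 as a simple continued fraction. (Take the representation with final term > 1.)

[8; 3, 1, 8, 2, 2]

1511 = 8*183 + 47
183 = 3*47 + 42
47 = 1*42 + 5
42 = 8*5 + 2
5 = 2*2 + 1
2 = 2*1 + 0  (stop)
So 1511/183 = [8; 3, 1, 8, 2, 2].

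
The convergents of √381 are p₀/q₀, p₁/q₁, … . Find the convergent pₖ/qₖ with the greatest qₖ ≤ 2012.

39097/2003

√381 = [19; 1, 1, 12, 1, 1, 38, …] (period length 6).
Convergents:
  p_0/q_0 = 19/1
  p_1/q_1 = 20/1
  p_2/q_2 = 39/2
  p_3/q_3 = 488/25
  p_4/q_4 = 527/27
  p_5/q_5 = 1015/52
  p_6/q_6 = 39097/2003
  p_7/q_7 = 40112/2055
q_6 = 2003 ≤ 2012 < 2055 = q_7, so the answer is 39097/2003.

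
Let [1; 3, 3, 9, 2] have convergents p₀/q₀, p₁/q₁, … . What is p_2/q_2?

Using pₖ = aₖpₖ₋₁ + pₖ₋₂, qₖ = aₖqₖ₋₁ + qₖ₋₂ (with p₋₁=1, p₋₂=0, q₋₁=0, q₋₂=1):
  k=0: a=1, p=1, q=1
  k=1: a=3, p=4, q=3
  k=2: a=3, p=13, q=10

13/10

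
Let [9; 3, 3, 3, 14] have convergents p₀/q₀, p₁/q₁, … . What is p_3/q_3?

Using pₖ = aₖpₖ₋₁ + pₖ₋₂, qₖ = aₖqₖ₋₁ + qₖ₋₂ (with p₋₁=1, p₋₂=0, q₋₁=0, q₋₂=1):
  k=0: a=9, p=9, q=1
  k=1: a=3, p=28, q=3
  k=2: a=3, p=93, q=10
  k=3: a=3, p=307, q=33

307/33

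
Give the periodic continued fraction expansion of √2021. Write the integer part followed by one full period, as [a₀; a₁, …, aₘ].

[44; 1, 21, 2, 21, 1, 88]

a₀ = ⌊√2021⌋ = 44.
With m₀=0, d₀=1 and mₖ₊₁ = dₖaₖ − mₖ, dₖ₊₁ = (n − mₖ₊₁²)/dₖ, aₖ₊₁ = ⌊(a₀+mₖ₊₁)/dₖ₊₁⌋:
  k=1: m=44, d=85, a=1
  k=2: m=41, d=4, a=21
  k=3: m=43, d=43, a=2
  k=4: m=43, d=4, a=21
  k=5: m=41, d=85, a=1
  k=6: m=44, d=1, a=88
d=1 and a=2a₀=88 at k=6, so the next step gives (m, d) = (44, 85) again — its k=1 value — and the period has length 6.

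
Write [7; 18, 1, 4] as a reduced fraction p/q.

663/94

Using pₖ = aₖpₖ₋₁ + pₖ₋₂ and qₖ = aₖqₖ₋₁ + qₖ₋₂:
  k=0: a=7, p=7, q=1
  k=1: a=18, p=127, q=18
  k=2: a=1, p=134, q=19
  k=3: a=4, p=663, q=94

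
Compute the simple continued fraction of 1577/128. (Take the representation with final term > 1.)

[12; 3, 8, 5]

1577 = 12*128 + 41
128 = 3*41 + 5
41 = 8*5 + 1
5 = 5*1 + 0  (stop)
So 1577/128 = [12; 3, 8, 5].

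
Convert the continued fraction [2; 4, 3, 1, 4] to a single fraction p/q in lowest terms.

181/81

Fold from the inside: start with 4/1.
  1 + 1/4 = 5/4
  3 + 4/5 = 19/5
  4 + 5/19 = 81/19
  2 + 19/81 = 181/81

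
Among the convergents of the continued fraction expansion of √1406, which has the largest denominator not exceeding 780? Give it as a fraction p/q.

√1406 = [37; 2, 74, …] (period length 2).
Convergents:
  p_0/q_0 = 37/1
  p_1/q_1 = 75/2
  p_2/q_2 = 5587/149
  p_3/q_3 = 11249/300
  p_4/q_4 = 838013/22349
q_3 = 300 ≤ 780 < 22349 = q_4, so the answer is 11249/300.

11249/300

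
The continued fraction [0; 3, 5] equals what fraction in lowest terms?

5/16

Fold from the inside: start with 5/1.
  3 + 1/5 = 16/5
  0 + 5/16 = 5/16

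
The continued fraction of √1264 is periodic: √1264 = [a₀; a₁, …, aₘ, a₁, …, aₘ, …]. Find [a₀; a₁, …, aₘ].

[35; 1, 1, 4, 4, 4, 1, 1, 70]

a₀ = ⌊√1264⌋ = 35.
With m₀=0, d₀=1 and mₖ₊₁ = dₖaₖ − mₖ, dₖ₊₁ = (n − mₖ₊₁²)/dₖ, aₖ₊₁ = ⌊(a₀+mₖ₊₁)/dₖ₊₁⌋:
  k=1: m=35, d=39, a=1
  k=2: m=4, d=32, a=1
  k=3: m=28, d=15, a=4
  k=4: m=32, d=16, a=4
  k=5: m=32, d=15, a=4
  k=6: m=28, d=32, a=1
  k=7: m=4, d=39, a=1
  k=8: m=35, d=1, a=70
d=1 and a=2a₀=70 at k=8, so the next step gives (m, d) = (35, 39) again — its k=1 value — and the period has length 8.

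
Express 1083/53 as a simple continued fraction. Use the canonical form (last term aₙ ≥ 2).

1083 = 20*53 + 23
53 = 2*23 + 7
23 = 3*7 + 2
7 = 3*2 + 1
2 = 2*1 + 0  (stop)
So 1083/53 = [20; 2, 3, 3, 2].

[20; 2, 3, 3, 2]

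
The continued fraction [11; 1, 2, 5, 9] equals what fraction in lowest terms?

Fold from the inside: start with 9/1.
  5 + 1/9 = 46/9
  2 + 9/46 = 101/46
  1 + 46/101 = 147/101
  11 + 101/147 = 1718/147

1718/147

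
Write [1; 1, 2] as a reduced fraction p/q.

5/3

Using pₖ = aₖpₖ₋₁ + pₖ₋₂ and qₖ = aₖqₖ₋₁ + qₖ₋₂:
  k=0: a=1, p=1, q=1
  k=1: a=1, p=2, q=1
  k=2: a=2, p=5, q=3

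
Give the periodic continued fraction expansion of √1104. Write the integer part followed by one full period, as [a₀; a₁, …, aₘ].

[33; 4, 2, 2, 2, 4, 66]

a₀ = ⌊√1104⌋ = 33.
With m₀=0, d₀=1 and mₖ₊₁ = dₖaₖ − mₖ, dₖ₊₁ = (n − mₖ₊₁²)/dₖ, aₖ₊₁ = ⌊(a₀+mₖ₊₁)/dₖ₊₁⌋:
  k=1: m=33, d=15, a=4
  k=2: m=27, d=25, a=2
  k=3: m=23, d=23, a=2
  k=4: m=23, d=25, a=2
  k=5: m=27, d=15, a=4
  k=6: m=33, d=1, a=66
d=1 and a=2a₀=66 at k=6, so the next step gives (m, d) = (33, 15) again — its k=1 value — and the period has length 6.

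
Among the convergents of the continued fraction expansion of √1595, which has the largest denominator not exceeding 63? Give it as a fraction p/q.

√1595 = [39; 1, 14, 1, 78, …] (period length 4).
Convergents:
  p_0/q_0 = 39/1
  p_1/q_1 = 40/1
  p_2/q_2 = 599/15
  p_3/q_3 = 639/16
  p_4/q_4 = 50441/1263
q_3 = 16 ≤ 63 < 1263 = q_4, so the answer is 639/16.

639/16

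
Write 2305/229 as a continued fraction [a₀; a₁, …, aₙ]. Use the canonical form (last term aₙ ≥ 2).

2305 = 10·229 + 15
229 = 15·15 + 4
15 = 3·4 + 3
4 = 1·3 + 1
3 = 3·1 + 0  (stop)
So 2305/229 = [10; 15, 3, 1, 3].

[10; 15, 3, 1, 3]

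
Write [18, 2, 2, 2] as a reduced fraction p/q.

221/12

Using pₖ = aₖpₖ₋₁ + pₖ₋₂ and qₖ = aₖqₖ₋₁ + qₖ₋₂:
  k=0: a=18, p=18, q=1
  k=1: a=2, p=37, q=2
  k=2: a=2, p=92, q=5
  k=3: a=2, p=221, q=12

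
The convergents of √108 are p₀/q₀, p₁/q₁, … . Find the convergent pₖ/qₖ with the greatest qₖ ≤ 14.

√108 = [10; 2, 1, 1, 4, 1, 1, 2, 20, …] (period length 8).
Convergents:
  p_0/q_0 = 10/1
  p_1/q_1 = 21/2
  p_2/q_2 = 31/3
  p_3/q_3 = 52/5
  p_4/q_4 = 239/23
q_3 = 5 ≤ 14 < 23 = q_4, so the answer is 52/5.

52/5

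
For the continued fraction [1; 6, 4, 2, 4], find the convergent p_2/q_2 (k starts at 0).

29/25

Using pₖ = aₖpₖ₋₁ + pₖ₋₂, qₖ = aₖqₖ₋₁ + qₖ₋₂ (with p₋₁=1, p₋₂=0, q₋₁=0, q₋₂=1):
  k=0: a=1, p=1, q=1
  k=1: a=6, p=7, q=6
  k=2: a=4, p=29, q=25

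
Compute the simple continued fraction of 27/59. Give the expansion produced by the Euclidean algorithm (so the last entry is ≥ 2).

27 = 0*59 + 27
59 = 2*27 + 5
27 = 5*5 + 2
5 = 2*2 + 1
2 = 2*1 + 0  (stop)
So 27/59 = [0; 2, 5, 2, 2].

[0; 2, 5, 2, 2]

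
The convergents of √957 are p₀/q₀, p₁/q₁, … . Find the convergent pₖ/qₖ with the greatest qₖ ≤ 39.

959/31

√957 = [30; 1, 14, 2, 14, 1, 60, …] (period length 6).
Convergents:
  p_0/q_0 = 30/1
  p_1/q_1 = 31/1
  p_2/q_2 = 464/15
  p_3/q_3 = 959/31
  p_4/q_4 = 13890/449
q_3 = 31 ≤ 39 < 449 = q_4, so the answer is 959/31.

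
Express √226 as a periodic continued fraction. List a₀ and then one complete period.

[15; 30]

a₀ = ⌊√226⌋ = 15.
With m₀=0, d₀=1 and mₖ₊₁ = dₖaₖ − mₖ, dₖ₊₁ = (n − mₖ₊₁²)/dₖ, aₖ₊₁ = ⌊(a₀+mₖ₊₁)/dₖ₊₁⌋:
  k=1: m=15, d=1, a=30
d=1 and a=2a₀=30 at k=1, so the next step gives (m, d) = (15, 1) again — its k=1 value — and the period has length 1.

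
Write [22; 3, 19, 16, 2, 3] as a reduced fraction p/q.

149394/6691

Fold from the inside: start with 3/1.
  2 + 1/3 = 7/3
  16 + 3/7 = 115/7
  19 + 7/115 = 2192/115
  3 + 115/2192 = 6691/2192
  22 + 2192/6691 = 149394/6691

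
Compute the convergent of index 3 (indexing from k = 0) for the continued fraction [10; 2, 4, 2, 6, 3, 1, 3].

Using pₖ = aₖpₖ₋₁ + pₖ₋₂, qₖ = aₖqₖ₋₁ + qₖ₋₂ (with p₋₁=1, p₋₂=0, q₋₁=0, q₋₂=1):
  k=0: a=10, p=10, q=1
  k=1: a=2, p=21, q=2
  k=2: a=4, p=94, q=9
  k=3: a=2, p=209, q=20

209/20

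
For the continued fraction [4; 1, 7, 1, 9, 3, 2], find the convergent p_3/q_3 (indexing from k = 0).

44/9

Using pₖ = aₖpₖ₋₁ + pₖ₋₂, qₖ = aₖqₖ₋₁ + qₖ₋₂ (with p₋₁=1, p₋₂=0, q₋₁=0, q₋₂=1):
  k=0: a=4, p=4, q=1
  k=1: a=1, p=5, q=1
  k=2: a=7, p=39, q=8
  k=3: a=1, p=44, q=9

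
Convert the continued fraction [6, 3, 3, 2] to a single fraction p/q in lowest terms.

Using pₖ = aₖpₖ₋₁ + pₖ₋₂ and qₖ = aₖqₖ₋₁ + qₖ₋₂:
  k=0: a=6, p=6, q=1
  k=1: a=3, p=19, q=3
  k=2: a=3, p=63, q=10
  k=3: a=2, p=145, q=23

145/23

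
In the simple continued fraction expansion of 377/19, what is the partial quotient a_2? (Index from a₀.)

5

377 = 19·19 + 16   →  a_0 = 19
19 = 1·16 + 3   →  a_1 = 1
16 = 5·3 + 1   →  a_2 = 5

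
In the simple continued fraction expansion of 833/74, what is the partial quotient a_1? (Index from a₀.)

833 = 11·74 + 19   →  a_0 = 11
74 = 3·19 + 17   →  a_1 = 3

3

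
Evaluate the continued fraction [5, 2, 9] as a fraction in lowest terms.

104/19

Fold from the inside: start with 9/1.
  2 + 1/9 = 19/9
  5 + 9/19 = 104/19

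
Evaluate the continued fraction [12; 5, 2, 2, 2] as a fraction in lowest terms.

Using pₖ = aₖpₖ₋₁ + pₖ₋₂ and qₖ = aₖqₖ₋₁ + qₖ₋₂:
  k=0: a=12, p=12, q=1
  k=1: a=5, p=61, q=5
  k=2: a=2, p=134, q=11
  k=3: a=2, p=329, q=27
  k=4: a=2, p=792, q=65

792/65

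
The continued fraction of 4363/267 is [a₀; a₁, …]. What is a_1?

4363 = 16·267 + 91   →  a_0 = 16
267 = 2·91 + 85   →  a_1 = 2

2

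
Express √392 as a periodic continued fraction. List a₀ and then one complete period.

a₀ = ⌊√392⌋ = 19.
With m₀=0, d₀=1 and mₖ₊₁ = dₖaₖ − mₖ, dₖ₊₁ = (n − mₖ₊₁²)/dₖ, aₖ₊₁ = ⌊(a₀+mₖ₊₁)/dₖ₊₁⌋:
  k=1: m=19, d=31, a=1
  k=2: m=12, d=8, a=3
  k=3: m=12, d=31, a=1
  k=4: m=19, d=1, a=38
d=1 and a=2a₀=38 at k=4, so the next step gives (m, d) = (19, 31) again — its k=1 value — and the period has length 4.

[19; 1, 3, 1, 38]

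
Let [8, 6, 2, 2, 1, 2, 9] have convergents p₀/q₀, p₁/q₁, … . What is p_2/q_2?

Using pₖ = aₖpₖ₋₁ + pₖ₋₂, qₖ = aₖqₖ₋₁ + qₖ₋₂ (with p₋₁=1, p₋₂=0, q₋₁=0, q₋₂=1):
  k=0: a=8, p=8, q=1
  k=1: a=6, p=49, q=6
  k=2: a=2, p=106, q=13

106/13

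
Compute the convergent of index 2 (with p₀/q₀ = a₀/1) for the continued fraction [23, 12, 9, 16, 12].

2516/109

Using pₖ = aₖpₖ₋₁ + pₖ₋₂, qₖ = aₖqₖ₋₁ + qₖ₋₂ (with p₋₁=1, p₋₂=0, q₋₁=0, q₋₂=1):
  k=0: a=23, p=23, q=1
  k=1: a=12, p=277, q=12
  k=2: a=9, p=2516, q=109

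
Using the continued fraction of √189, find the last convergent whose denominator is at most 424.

4523/329

√189 = [13; 1, 2, 1, 26, …] (period length 4).
Convergents:
  p_0/q_0 = 13/1
  p_1/q_1 = 14/1
  p_2/q_2 = 41/3
  p_3/q_3 = 55/4
  p_4/q_4 = 1471/107
  p_5/q_5 = 1526/111
  p_6/q_6 = 4523/329
  p_7/q_7 = 6049/440
q_6 = 329 ≤ 424 < 440 = q_7, so the answer is 4523/329.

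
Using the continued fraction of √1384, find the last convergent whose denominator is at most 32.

186/5

√1384 = [37; 4, 1, 17, 1, 4, 74, …] (period length 6).
Convergents:
  p_0/q_0 = 37/1
  p_1/q_1 = 149/4
  p_2/q_2 = 186/5
  p_3/q_3 = 3311/89
q_2 = 5 ≤ 32 < 89 = q_3, so the answer is 186/5.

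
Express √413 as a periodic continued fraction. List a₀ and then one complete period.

[20; 3, 9, 1, 4, 1, 9, 3, 40]

a₀ = ⌊√413⌋ = 20.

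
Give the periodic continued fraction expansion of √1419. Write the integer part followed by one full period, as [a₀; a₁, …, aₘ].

a₀ = ⌊√1419⌋ = 37.
With m₀=0, d₀=1 and mₖ₊₁ = dₖaₖ − mₖ, dₖ₊₁ = (n − mₖ₊₁²)/dₖ, aₖ₊₁ = ⌊(a₀+mₖ₊₁)/dₖ₊₁⌋:
  k=1: m=37, d=50, a=1
  k=2: m=13, d=25, a=2
  k=3: m=37, d=2, a=37
  k=4: m=37, d=25, a=2
  k=5: m=13, d=50, a=1
  k=6: m=37, d=1, a=74
d=1 and a=2a₀=74 at k=6, so the next step gives (m, d) = (37, 50) again — its k=1 value — and the period has length 6.

[37; 1, 2, 37, 2, 1, 74]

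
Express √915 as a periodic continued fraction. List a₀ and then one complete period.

a₀ = ⌊√915⌋ = 30.
With m₀=0, d₀=1 and mₖ₊₁ = dₖaₖ − mₖ, dₖ₊₁ = (n − mₖ₊₁²)/dₖ, aₖ₊₁ = ⌊(a₀+mₖ₊₁)/dₖ₊₁⌋:
  k=1: m=30, d=15, a=4
  k=2: m=30, d=1, a=60
d=1 and a=2a₀=60 at k=2, so the next step gives (m, d) = (30, 15) again — its k=1 value — and the period has length 2.

[30; 4, 60]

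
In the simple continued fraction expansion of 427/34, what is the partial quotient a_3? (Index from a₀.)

3

427 = 12·34 + 19   →  a_0 = 12
34 = 1·19 + 15   →  a_1 = 1
19 = 1·15 + 4   →  a_2 = 1
15 = 3·4 + 3   →  a_3 = 3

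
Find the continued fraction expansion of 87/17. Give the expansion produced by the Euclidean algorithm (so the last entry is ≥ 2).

87 = 5×17 + 2
17 = 8×2 + 1
2 = 2×1 + 0  (stop)
So 87/17 = [5; 8, 2].

[5; 8, 2]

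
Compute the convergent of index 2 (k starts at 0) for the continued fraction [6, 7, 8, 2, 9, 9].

350/57

Using pₖ = aₖpₖ₋₁ + pₖ₋₂, qₖ = aₖqₖ₋₁ + qₖ₋₂ (with p₋₁=1, p₋₂=0, q₋₁=0, q₋₂=1):
  k=0: a=6, p=6, q=1
  k=1: a=7, p=43, q=7
  k=2: a=8, p=350, q=57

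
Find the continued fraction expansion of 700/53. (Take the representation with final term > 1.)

[13; 4, 1, 4, 2]

700 = 13×53 + 11
53 = 4×11 + 9
11 = 1×9 + 2
9 = 4×2 + 1
2 = 2×1 + 0  (stop)
So 700/53 = [13; 4, 1, 4, 2].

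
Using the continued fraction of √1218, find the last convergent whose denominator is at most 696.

24046/689

√1218 = [34; 1, 8, 1, 68, …] (period length 4).
Convergents:
  p_0/q_0 = 34/1
  p_1/q_1 = 35/1
  p_2/q_2 = 314/9
  p_3/q_3 = 349/10
  p_4/q_4 = 24046/689
  p_5/q_5 = 24395/699
q_4 = 689 ≤ 696 < 699 = q_5, so the answer is 24046/689.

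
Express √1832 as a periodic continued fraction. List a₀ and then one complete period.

a₀ = ⌊√1832⌋ = 42.
With m₀=0, d₀=1 and mₖ₊₁ = dₖaₖ − mₖ, dₖ₊₁ = (n − mₖ₊₁²)/dₖ, aₖ₊₁ = ⌊(a₀+mₖ₊₁)/dₖ₊₁⌋:
  k=1: m=42, d=68, a=1
  k=2: m=26, d=17, a=4
  k=3: m=42, d=4, a=21
  k=4: m=42, d=17, a=4
  k=5: m=26, d=68, a=1
  k=6: m=42, d=1, a=84
d=1 and a=2a₀=84 at k=6, so the next step gives (m, d) = (42, 68) again — its k=1 value — and the period has length 6.

[42; 1, 4, 21, 4, 1, 84]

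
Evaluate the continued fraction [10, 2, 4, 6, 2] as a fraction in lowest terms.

Fold from the inside: start with 2/1.
  6 + 1/2 = 13/2
  4 + 2/13 = 54/13
  2 + 13/54 = 121/54
  10 + 54/121 = 1264/121

1264/121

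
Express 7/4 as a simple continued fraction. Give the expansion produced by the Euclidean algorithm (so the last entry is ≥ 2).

7 = 1·4 + 3
4 = 1·3 + 1
3 = 3·1 + 0  (stop)
So 7/4 = [1; 1, 3].

[1; 1, 3]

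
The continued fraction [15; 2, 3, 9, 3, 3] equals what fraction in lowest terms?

Using pₖ = aₖpₖ₋₁ + pₖ₋₂ and qₖ = aₖqₖ₋₁ + qₖ₋₂:
  k=0: a=15, p=15, q=1
  k=1: a=2, p=31, q=2
  k=2: a=3, p=108, q=7
  k=3: a=9, p=1003, q=65
  k=4: a=3, p=3117, q=202
  k=5: a=3, p=10354, q=671

10354/671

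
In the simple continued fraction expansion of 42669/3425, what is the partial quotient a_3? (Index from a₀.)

2

42669 = 12·3425 + 1569   →  a_0 = 12
3425 = 2·1569 + 287   →  a_1 = 2
1569 = 5·287 + 134   →  a_2 = 5
287 = 2·134 + 19   →  a_3 = 2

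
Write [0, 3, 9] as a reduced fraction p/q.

9/28

Fold from the inside: start with 9/1.
  3 + 1/9 = 28/9
  0 + 9/28 = 9/28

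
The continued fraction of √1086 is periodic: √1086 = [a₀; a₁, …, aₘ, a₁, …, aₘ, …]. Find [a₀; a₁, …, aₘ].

a₀ = ⌊√1086⌋ = 32.
With m₀=0, d₀=1 and mₖ₊₁ = dₖaₖ − mₖ, dₖ₊₁ = (n − mₖ₊₁²)/dₖ, aₖ₊₁ = ⌊(a₀+mₖ₊₁)/dₖ₊₁⌋:
  k=1: m=32, d=62, a=1
  k=2: m=30, d=3, a=20
  k=3: m=30, d=62, a=1
  k=4: m=32, d=1, a=64
d=1 and a=2a₀=64 at k=4, so the next step gives (m, d) = (32, 62) again — its k=1 value — and the period has length 4.

[32; 1, 20, 1, 64]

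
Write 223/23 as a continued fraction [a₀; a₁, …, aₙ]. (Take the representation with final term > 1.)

[9; 1, 2, 3, 2]

223 = 9×23 + 16
23 = 1×16 + 7
16 = 2×7 + 2
7 = 3×2 + 1
2 = 2×1 + 0  (stop)
So 223/23 = [9; 1, 2, 3, 2].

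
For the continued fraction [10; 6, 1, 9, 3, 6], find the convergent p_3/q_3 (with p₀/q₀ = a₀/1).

700/69

Using pₖ = aₖpₖ₋₁ + pₖ₋₂, qₖ = aₖqₖ₋₁ + qₖ₋₂ (with p₋₁=1, p₋₂=0, q₋₁=0, q₋₂=1):
  k=0: a=10, p=10, q=1
  k=1: a=6, p=61, q=6
  k=2: a=1, p=71, q=7
  k=3: a=9, p=700, q=69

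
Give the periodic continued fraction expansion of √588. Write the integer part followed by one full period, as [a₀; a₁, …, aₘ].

a₀ = ⌊√588⌋ = 24.
With m₀=0, d₀=1 and mₖ₊₁ = dₖaₖ − mₖ, dₖ₊₁ = (n − mₖ₊₁²)/dₖ, aₖ₊₁ = ⌊(a₀+mₖ₊₁)/dₖ₊₁⌋:
  k=1: m=24, d=12, a=4
  k=2: m=24, d=1, a=48
d=1 and a=2a₀=48 at k=2, so the next step gives (m, d) = (24, 12) again — its k=1 value — and the period has length 2.

[24; 4, 48]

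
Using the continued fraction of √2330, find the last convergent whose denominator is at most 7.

193/4

√2330 = [48; 3, 1, 2, 2, 1, 3, 96, …] (period length 7).
Convergents:
  p_0/q_0 = 48/1
  p_1/q_1 = 145/3
  p_2/q_2 = 193/4
  p_3/q_3 = 531/11
q_2 = 4 ≤ 7 < 11 = q_3, so the answer is 193/4.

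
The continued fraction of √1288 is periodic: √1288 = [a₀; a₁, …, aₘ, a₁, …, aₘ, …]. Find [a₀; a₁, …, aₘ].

a₀ = ⌊√1288⌋ = 35.
With m₀=0, d₀=1 and mₖ₊₁ = dₖaₖ − mₖ, dₖ₊₁ = (n − mₖ₊₁²)/dₖ, aₖ₊₁ = ⌊(a₀+mₖ₊₁)/dₖ₊₁⌋:
  k=1: m=35, d=63, a=1
  k=2: m=28, d=8, a=7
  k=3: m=28, d=63, a=1
  k=4: m=35, d=1, a=70
d=1 and a=2a₀=70 at k=4, so the next step gives (m, d) = (35, 63) again — its k=1 value — and the period has length 4.

[35; 1, 7, 1, 70]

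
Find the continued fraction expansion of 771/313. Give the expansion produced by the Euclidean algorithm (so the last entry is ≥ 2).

[2; 2, 6, 3, 3, 2]

771 = 2·313 + 145
313 = 2·145 + 23
145 = 6·23 + 7
23 = 3·7 + 2
7 = 3·2 + 1
2 = 2·1 + 0  (stop)
So 771/313 = [2; 2, 6, 3, 3, 2].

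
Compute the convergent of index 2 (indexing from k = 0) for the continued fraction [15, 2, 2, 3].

Using pₖ = aₖpₖ₋₁ + pₖ₋₂, qₖ = aₖqₖ₋₁ + qₖ₋₂ (with p₋₁=1, p₋₂=0, q₋₁=0, q₋₂=1):
  k=0: a=15, p=15, q=1
  k=1: a=2, p=31, q=2
  k=2: a=2, p=77, q=5

77/5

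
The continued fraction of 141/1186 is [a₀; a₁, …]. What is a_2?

141 = 0·1186 + 141   →  a_0 = 0
1186 = 8·141 + 58   →  a_1 = 8
141 = 2·58 + 25   →  a_2 = 2

2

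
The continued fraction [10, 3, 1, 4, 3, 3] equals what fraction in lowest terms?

2073/202

Fold from the inside: start with 3/1.
  3 + 1/3 = 10/3
  4 + 3/10 = 43/10
  1 + 10/43 = 53/43
  3 + 43/53 = 202/53
  10 + 53/202 = 2073/202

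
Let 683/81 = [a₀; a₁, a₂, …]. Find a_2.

683 = 8·81 + 35   →  a_0 = 8
81 = 2·35 + 11   →  a_1 = 2
35 = 3·11 + 2   →  a_2 = 3

3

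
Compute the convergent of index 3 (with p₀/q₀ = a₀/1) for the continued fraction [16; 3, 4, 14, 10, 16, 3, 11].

Using pₖ = aₖpₖ₋₁ + pₖ₋₂, qₖ = aₖqₖ₋₁ + qₖ₋₂ (with p₋₁=1, p₋₂=0, q₋₁=0, q₋₂=1):
  k=0: a=16, p=16, q=1
  k=1: a=3, p=49, q=3
  k=2: a=4, p=212, q=13
  k=3: a=14, p=3017, q=185

3017/185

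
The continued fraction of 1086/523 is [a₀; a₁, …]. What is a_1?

1086 = 2·523 + 40   →  a_0 = 2
523 = 13·40 + 3   →  a_1 = 13

13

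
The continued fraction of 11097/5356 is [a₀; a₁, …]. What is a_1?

11097 = 2·5356 + 385   →  a_0 = 2
5356 = 13·385 + 351   →  a_1 = 13

13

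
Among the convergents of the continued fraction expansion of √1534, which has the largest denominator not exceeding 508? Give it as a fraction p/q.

18369/469

√1534 = [39; 6, 78, …] (period length 2).
Convergents:
  p_0/q_0 = 39/1
  p_1/q_1 = 235/6
  p_2/q_2 = 18369/469
  p_3/q_3 = 110449/2820
q_2 = 469 ≤ 508 < 2820 = q_3, so the answer is 18369/469.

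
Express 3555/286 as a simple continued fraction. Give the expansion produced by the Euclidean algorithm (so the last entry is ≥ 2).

[12; 2, 3, 13, 3]

3555 = 12*286 + 123
286 = 2*123 + 40
123 = 3*40 + 3
40 = 13*3 + 1
3 = 3*1 + 0  (stop)
So 3555/286 = [12; 2, 3, 13, 3].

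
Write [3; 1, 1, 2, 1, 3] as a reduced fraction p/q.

93/26

Fold from the inside: start with 3/1.
  1 + 1/3 = 4/3
  2 + 3/4 = 11/4
  1 + 4/11 = 15/11
  1 + 11/15 = 26/15
  3 + 15/26 = 93/26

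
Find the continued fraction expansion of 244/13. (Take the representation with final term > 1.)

[18; 1, 3, 3]

244 = 18*13 + 10
13 = 1*10 + 3
10 = 3*3 + 1
3 = 3*1 + 0  (stop)
So 244/13 = [18; 1, 3, 3].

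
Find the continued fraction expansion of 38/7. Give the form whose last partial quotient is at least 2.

[5; 2, 3]

38 = 5*7 + 3
7 = 2*3 + 1
3 = 3*1 + 0  (stop)
So 38/7 = [5; 2, 3].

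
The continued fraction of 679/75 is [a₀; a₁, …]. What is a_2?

1

679 = 9·75 + 4   →  a_0 = 9
75 = 18·4 + 3   →  a_1 = 18
4 = 1·3 + 1   →  a_2 = 1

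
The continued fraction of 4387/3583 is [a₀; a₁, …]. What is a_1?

4

4387 = 1·3583 + 804   →  a_0 = 1
3583 = 4·804 + 367   →  a_1 = 4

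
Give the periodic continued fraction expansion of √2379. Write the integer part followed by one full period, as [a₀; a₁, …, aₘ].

[48; 1, 3, 2, 3, 1, 96]

a₀ = ⌊√2379⌋ = 48.
With m₀=0, d₀=1 and mₖ₊₁ = dₖaₖ − mₖ, dₖ₊₁ = (n − mₖ₊₁²)/dₖ, aₖ₊₁ = ⌊(a₀+mₖ₊₁)/dₖ₊₁⌋:
  k=1: m=48, d=75, a=1
  k=2: m=27, d=22, a=3
  k=3: m=39, d=39, a=2
  k=4: m=39, d=22, a=3
  k=5: m=27, d=75, a=1
  k=6: m=48, d=1, a=96
d=1 and a=2a₀=96 at k=6, so the next step gives (m, d) = (48, 75) again — its k=1 value — and the period has length 6.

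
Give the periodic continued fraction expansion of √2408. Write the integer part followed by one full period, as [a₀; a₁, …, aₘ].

[49; 14, 98]

a₀ = ⌊√2408⌋ = 49.
With m₀=0, d₀=1 and mₖ₊₁ = dₖaₖ − mₖ, dₖ₊₁ = (n − mₖ₊₁²)/dₖ, aₖ₊₁ = ⌊(a₀+mₖ₊₁)/dₖ₊₁⌋:
  k=1: m=49, d=7, a=14
  k=2: m=49, d=1, a=98
d=1 and a=2a₀=98 at k=2, so the next step gives (m, d) = (49, 7) again — its k=1 value — and the period has length 2.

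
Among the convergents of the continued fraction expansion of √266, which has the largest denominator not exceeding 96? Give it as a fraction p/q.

√266 = [16; 3, 4, 3, 32, …] (period length 4).
Convergents:
  p_0/q_0 = 16/1
  p_1/q_1 = 49/3
  p_2/q_2 = 212/13
  p_3/q_3 = 685/42
  p_4/q_4 = 22132/1357
q_3 = 42 ≤ 96 < 1357 = q_4, so the answer is 685/42.

685/42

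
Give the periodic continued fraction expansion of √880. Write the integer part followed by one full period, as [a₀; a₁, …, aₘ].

[29; 1, 1, 1, 58]

a₀ = ⌊√880⌋ = 29.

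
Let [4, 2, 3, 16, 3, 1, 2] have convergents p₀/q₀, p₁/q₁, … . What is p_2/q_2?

Using pₖ = aₖpₖ₋₁ + pₖ₋₂, qₖ = aₖqₖ₋₁ + qₖ₋₂ (with p₋₁=1, p₋₂=0, q₋₁=0, q₋₂=1):
  k=0: a=4, p=4, q=1
  k=1: a=2, p=9, q=2
  k=2: a=3, p=31, q=7

31/7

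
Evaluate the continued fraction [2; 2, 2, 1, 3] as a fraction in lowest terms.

63/26

Using pₖ = aₖpₖ₋₁ + pₖ₋₂ and qₖ = aₖqₖ₋₁ + qₖ₋₂:
  k=0: a=2, p=2, q=1
  k=1: a=2, p=5, q=2
  k=2: a=2, p=12, q=5
  k=3: a=1, p=17, q=7
  k=4: a=3, p=63, q=26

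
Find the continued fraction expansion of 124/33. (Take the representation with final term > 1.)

[3; 1, 3, 8]

124 = 3·33 + 25
33 = 1·25 + 8
25 = 3·8 + 1
8 = 8·1 + 0  (stop)
So 124/33 = [3; 1, 3, 8].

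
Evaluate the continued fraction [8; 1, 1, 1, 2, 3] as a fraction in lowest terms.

233/27

Fold from the inside: start with 3/1.
  2 + 1/3 = 7/3
  1 + 3/7 = 10/7
  1 + 7/10 = 17/10
  1 + 10/17 = 27/17
  8 + 17/27 = 233/27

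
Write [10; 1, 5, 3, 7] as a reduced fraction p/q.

1507/139

Using pₖ = aₖpₖ₋₁ + pₖ₋₂ and qₖ = aₖqₖ₋₁ + qₖ₋₂:
  k=0: a=10, p=10, q=1
  k=1: a=1, p=11, q=1
  k=2: a=5, p=65, q=6
  k=3: a=3, p=206, q=19
  k=4: a=7, p=1507, q=139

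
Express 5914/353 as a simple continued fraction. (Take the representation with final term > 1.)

[16; 1, 3, 17, 2, 2]

5914 = 16·353 + 266
353 = 1·266 + 87
266 = 3·87 + 5
87 = 17·5 + 2
5 = 2·2 + 1
2 = 2·1 + 0  (stop)
So 5914/353 = [16; 1, 3, 17, 2, 2].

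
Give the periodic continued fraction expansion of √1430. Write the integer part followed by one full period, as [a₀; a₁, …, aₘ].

[37; 1, 4, 2, 2, 2, 4, 1, 74]

a₀ = ⌊√1430⌋ = 37.
With m₀=0, d₀=1 and mₖ₊₁ = dₖaₖ − mₖ, dₖ₊₁ = (n − mₖ₊₁²)/dₖ, aₖ₊₁ = ⌊(a₀+mₖ₊₁)/dₖ₊₁⌋:
  k=1: m=37, d=61, a=1
  k=2: m=24, d=14, a=4
  k=3: m=32, d=29, a=2
  k=4: m=26, d=26, a=2
  k=5: m=26, d=29, a=2
  k=6: m=32, d=14, a=4
  k=7: m=24, d=61, a=1
  k=8: m=37, d=1, a=74
d=1 and a=2a₀=74 at k=8, so the next step gives (m, d) = (37, 61) again — its k=1 value — and the period has length 8.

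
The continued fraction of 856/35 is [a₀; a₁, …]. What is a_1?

856 = 24·35 + 16   →  a_0 = 24
35 = 2·16 + 3   →  a_1 = 2

2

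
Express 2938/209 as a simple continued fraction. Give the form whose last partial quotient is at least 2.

[14; 17, 2, 2, 2]

2938 = 14·209 + 12
209 = 17·12 + 5
12 = 2·5 + 2
5 = 2·2 + 1
2 = 2·1 + 0  (stop)
So 2938/209 = [14; 17, 2, 2, 2].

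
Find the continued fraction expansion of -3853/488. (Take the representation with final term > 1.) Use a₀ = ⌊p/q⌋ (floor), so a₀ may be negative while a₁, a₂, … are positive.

-3853 = -8*488 + 51
488 = 9*51 + 29
51 = 1*29 + 22
29 = 1*22 + 7
22 = 3*7 + 1
7 = 7*1 + 0  (stop)
So -3853/488 = [-8; 9, 1, 1, 3, 7].

[-8; 9, 1, 1, 3, 7]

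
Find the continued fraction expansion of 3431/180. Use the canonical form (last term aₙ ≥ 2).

3431 = 19*180 + 11
180 = 16*11 + 4
11 = 2*4 + 3
4 = 1*3 + 1
3 = 3*1 + 0  (stop)
So 3431/180 = [19; 16, 2, 1, 3].

[19; 16, 2, 1, 3]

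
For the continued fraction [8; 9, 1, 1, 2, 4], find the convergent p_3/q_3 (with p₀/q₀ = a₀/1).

154/19

Using pₖ = aₖpₖ₋₁ + pₖ₋₂, qₖ = aₖqₖ₋₁ + qₖ₋₂ (with p₋₁=1, p₋₂=0, q₋₁=0, q₋₂=1):
  k=0: a=8, p=8, q=1
  k=1: a=9, p=73, q=9
  k=2: a=1, p=81, q=10
  k=3: a=1, p=154, q=19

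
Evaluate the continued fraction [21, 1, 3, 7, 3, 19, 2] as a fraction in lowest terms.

Using pₖ = aₖpₖ₋₁ + pₖ₋₂ and qₖ = aₖqₖ₋₁ + qₖ₋₂:
  k=0: a=21, p=21, q=1
  k=1: a=1, p=22, q=1
  k=2: a=3, p=87, q=4
  k=3: a=7, p=631, q=29
  k=4: a=3, p=1980, q=91
  k=5: a=19, p=38251, q=1758
  k=6: a=2, p=78482, q=3607

78482/3607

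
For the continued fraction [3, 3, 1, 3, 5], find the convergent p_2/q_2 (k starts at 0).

Using pₖ = aₖpₖ₋₁ + pₖ₋₂, qₖ = aₖqₖ₋₁ + qₖ₋₂ (with p₋₁=1, p₋₂=0, q₋₁=0, q₋₂=1):
  k=0: a=3, p=3, q=1
  k=1: a=3, p=10, q=3
  k=2: a=1, p=13, q=4

13/4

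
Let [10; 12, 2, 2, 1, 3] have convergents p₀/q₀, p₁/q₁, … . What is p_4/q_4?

877/87

Using pₖ = aₖpₖ₋₁ + pₖ₋₂, qₖ = aₖqₖ₋₁ + qₖ₋₂ (with p₋₁=1, p₋₂=0, q₋₁=0, q₋₂=1):
  k=0: a=10, p=10, q=1
  k=1: a=12, p=121, q=12
  k=2: a=2, p=252, q=25
  k=3: a=2, p=625, q=62
  k=4: a=1, p=877, q=87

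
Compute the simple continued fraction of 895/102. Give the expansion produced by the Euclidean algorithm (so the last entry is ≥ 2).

895 = 8*102 + 79
102 = 1*79 + 23
79 = 3*23 + 10
23 = 2*10 + 3
10 = 3*3 + 1
3 = 3*1 + 0  (stop)
So 895/102 = [8; 1, 3, 2, 3, 3].

[8; 1, 3, 2, 3, 3]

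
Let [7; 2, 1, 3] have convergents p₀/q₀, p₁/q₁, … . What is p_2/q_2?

22/3

Using pₖ = aₖpₖ₋₁ + pₖ₋₂, qₖ = aₖqₖ₋₁ + qₖ₋₂ (with p₋₁=1, p₋₂=0, q₋₁=0, q₋₂=1):
  k=0: a=7, p=7, q=1
  k=1: a=2, p=15, q=2
  k=2: a=1, p=22, q=3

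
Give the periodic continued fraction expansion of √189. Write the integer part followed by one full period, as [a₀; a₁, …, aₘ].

a₀ = ⌊√189⌋ = 13.

[13; 1, 2, 1, 26]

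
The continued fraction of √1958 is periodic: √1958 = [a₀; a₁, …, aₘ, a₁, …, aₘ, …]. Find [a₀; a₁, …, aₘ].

[44; 4, 88]

a₀ = ⌊√1958⌋ = 44.
With m₀=0, d₀=1 and mₖ₊₁ = dₖaₖ − mₖ, dₖ₊₁ = (n − mₖ₊₁²)/dₖ, aₖ₊₁ = ⌊(a₀+mₖ₊₁)/dₖ₊₁⌋:
  k=1: m=44, d=22, a=4
  k=2: m=44, d=1, a=88
d=1 and a=2a₀=88 at k=2, so the next step gives (m, d) = (44, 22) again — its k=1 value — and the period has length 2.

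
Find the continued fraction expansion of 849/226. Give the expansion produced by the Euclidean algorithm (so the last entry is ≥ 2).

849 = 3*226 + 171
226 = 1*171 + 55
171 = 3*55 + 6
55 = 9*6 + 1
6 = 6*1 + 0  (stop)
So 849/226 = [3; 1, 3, 9, 6].

[3; 1, 3, 9, 6]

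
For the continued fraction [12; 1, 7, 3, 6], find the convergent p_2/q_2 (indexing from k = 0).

Using pₖ = aₖpₖ₋₁ + pₖ₋₂, qₖ = aₖqₖ₋₁ + qₖ₋₂ (with p₋₁=1, p₋₂=0, q₋₁=0, q₋₂=1):
  k=0: a=12, p=12, q=1
  k=1: a=1, p=13, q=1
  k=2: a=7, p=103, q=8

103/8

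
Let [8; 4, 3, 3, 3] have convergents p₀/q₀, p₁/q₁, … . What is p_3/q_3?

354/43

Using pₖ = aₖpₖ₋₁ + pₖ₋₂, qₖ = aₖqₖ₋₁ + qₖ₋₂ (with p₋₁=1, p₋₂=0, q₋₁=0, q₋₂=1):
  k=0: a=8, p=8, q=1
  k=1: a=4, p=33, q=4
  k=2: a=3, p=107, q=13
  k=3: a=3, p=354, q=43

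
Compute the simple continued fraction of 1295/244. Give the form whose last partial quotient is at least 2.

[5; 3, 3, 1, 18]

1295 = 5·244 + 75
244 = 3·75 + 19
75 = 3·19 + 18
19 = 1·18 + 1
18 = 18·1 + 0  (stop)
So 1295/244 = [5; 3, 3, 1, 18].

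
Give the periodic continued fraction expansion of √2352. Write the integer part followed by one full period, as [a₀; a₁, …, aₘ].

[48; 2, 96]

a₀ = ⌊√2352⌋ = 48.
With m₀=0, d₀=1 and mₖ₊₁ = dₖaₖ − mₖ, dₖ₊₁ = (n − mₖ₊₁²)/dₖ, aₖ₊₁ = ⌊(a₀+mₖ₊₁)/dₖ₊₁⌋:
  k=1: m=48, d=48, a=2
  k=2: m=48, d=1, a=96
d=1 and a=2a₀=96 at k=2, so the next step gives (m, d) = (48, 48) again — its k=1 value — and the period has length 2.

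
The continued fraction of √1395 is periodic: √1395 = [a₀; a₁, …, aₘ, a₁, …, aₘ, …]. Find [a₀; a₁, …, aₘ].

a₀ = ⌊√1395⌋ = 37.
With m₀=0, d₀=1 and mₖ₊₁ = dₖaₖ − mₖ, dₖ₊₁ = (n − mₖ₊₁²)/dₖ, aₖ₊₁ = ⌊(a₀+mₖ₊₁)/dₖ₊₁⌋:
  k=1: m=37, d=26, a=2
  k=2: m=15, d=45, a=1
  k=3: m=30, d=11, a=6
  k=4: m=36, d=9, a=8
  k=5: m=36, d=11, a=6
  k=6: m=30, d=45, a=1
  k=7: m=15, d=26, a=2
  k=8: m=37, d=1, a=74
d=1 and a=2a₀=74 at k=8, so the next step gives (m, d) = (37, 26) again — its k=1 value — and the period has length 8.

[37; 2, 1, 6, 8, 6, 1, 2, 74]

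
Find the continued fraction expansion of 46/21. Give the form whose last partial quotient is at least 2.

[2; 5, 4]

46 = 2·21 + 4
21 = 5·4 + 1
4 = 4·1 + 0  (stop)
So 46/21 = [2; 5, 4].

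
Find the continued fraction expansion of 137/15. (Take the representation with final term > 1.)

137 = 9×15 + 2
15 = 7×2 + 1
2 = 2×1 + 0  (stop)
So 137/15 = [9; 7, 2].

[9; 7, 2]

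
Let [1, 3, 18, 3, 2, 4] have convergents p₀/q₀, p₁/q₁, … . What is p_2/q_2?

73/55

Using pₖ = aₖpₖ₋₁ + pₖ₋₂, qₖ = aₖqₖ₋₁ + qₖ₋₂ (with p₋₁=1, p₋₂=0, q₋₁=0, q₋₂=1):
  k=0: a=1, p=1, q=1
  k=1: a=3, p=4, q=3
  k=2: a=18, p=73, q=55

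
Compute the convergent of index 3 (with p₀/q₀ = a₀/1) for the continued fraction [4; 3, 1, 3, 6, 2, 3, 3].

64/15

Using pₖ = aₖpₖ₋₁ + pₖ₋₂, qₖ = aₖqₖ₋₁ + qₖ₋₂ (with p₋₁=1, p₋₂=0, q₋₁=0, q₋₂=1):
  k=0: a=4, p=4, q=1
  k=1: a=3, p=13, q=3
  k=2: a=1, p=17, q=4
  k=3: a=3, p=64, q=15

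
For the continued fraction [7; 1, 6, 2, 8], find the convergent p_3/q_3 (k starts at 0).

118/15

Using pₖ = aₖpₖ₋₁ + pₖ₋₂, qₖ = aₖqₖ₋₁ + qₖ₋₂ (with p₋₁=1, p₋₂=0, q₋₁=0, q₋₂=1):
  k=0: a=7, p=7, q=1
  k=1: a=1, p=8, q=1
  k=2: a=6, p=55, q=7
  k=3: a=2, p=118, q=15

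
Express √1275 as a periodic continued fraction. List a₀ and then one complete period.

a₀ = ⌊√1275⌋ = 35.
With m₀=0, d₀=1 and mₖ₊₁ = dₖaₖ − mₖ, dₖ₊₁ = (n − mₖ₊₁²)/dₖ, aₖ₊₁ = ⌊(a₀+mₖ₊₁)/dₖ₊₁⌋:
  k=1: m=35, d=50, a=1
  k=2: m=15, d=21, a=2
  k=3: m=27, d=26, a=2
  k=4: m=25, d=25, a=2
  k=5: m=25, d=26, a=2
  k=6: m=27, d=21, a=2
  k=7: m=15, d=50, a=1
  k=8: m=35, d=1, a=70
d=1 and a=2a₀=70 at k=8, so the next step gives (m, d) = (35, 50) again — its k=1 value — and the period has length 8.

[35; 1, 2, 2, 2, 2, 2, 1, 70]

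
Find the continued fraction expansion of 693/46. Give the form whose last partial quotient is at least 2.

[15; 15, 3]

693 = 15·46 + 3
46 = 15·3 + 1
3 = 3·1 + 0  (stop)
So 693/46 = [15; 15, 3].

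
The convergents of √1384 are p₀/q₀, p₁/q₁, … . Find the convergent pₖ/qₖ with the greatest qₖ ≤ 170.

3497/94

√1384 = [37; 4, 1, 17, 1, 4, 74, …] (period length 6).
Convergents:
  p_0/q_0 = 37/1
  p_1/q_1 = 149/4
  p_2/q_2 = 186/5
  p_3/q_3 = 3311/89
  p_4/q_4 = 3497/94
  p_5/q_5 = 17299/465
q_4 = 94 ≤ 170 < 465 = q_5, so the answer is 3497/94.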